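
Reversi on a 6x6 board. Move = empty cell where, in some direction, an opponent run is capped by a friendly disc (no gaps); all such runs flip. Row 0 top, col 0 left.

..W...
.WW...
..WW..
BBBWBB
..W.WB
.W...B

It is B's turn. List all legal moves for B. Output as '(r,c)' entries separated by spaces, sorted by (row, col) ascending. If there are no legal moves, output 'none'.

(0,0): flips 4 -> legal
(0,1): flips 2 -> legal
(0,3): no bracket -> illegal
(1,0): no bracket -> illegal
(1,3): flips 1 -> legal
(1,4): flips 1 -> legal
(2,0): no bracket -> illegal
(2,1): no bracket -> illegal
(2,4): no bracket -> illegal
(4,0): no bracket -> illegal
(4,1): no bracket -> illegal
(4,3): flips 1 -> legal
(5,0): no bracket -> illegal
(5,2): flips 1 -> legal
(5,3): flips 2 -> legal
(5,4): flips 1 -> legal

Answer: (0,0) (0,1) (1,3) (1,4) (4,3) (5,2) (5,3) (5,4)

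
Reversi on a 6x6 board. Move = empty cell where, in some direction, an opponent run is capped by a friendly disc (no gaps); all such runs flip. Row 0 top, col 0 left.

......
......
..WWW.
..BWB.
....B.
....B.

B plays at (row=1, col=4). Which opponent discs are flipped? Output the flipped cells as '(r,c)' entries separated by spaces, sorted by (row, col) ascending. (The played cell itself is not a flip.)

Answer: (2,3) (2,4)

Derivation:
Dir NW: first cell '.' (not opp) -> no flip
Dir N: first cell '.' (not opp) -> no flip
Dir NE: first cell '.' (not opp) -> no flip
Dir W: first cell '.' (not opp) -> no flip
Dir E: first cell '.' (not opp) -> no flip
Dir SW: opp run (2,3) capped by B -> flip
Dir S: opp run (2,4) capped by B -> flip
Dir SE: first cell '.' (not opp) -> no flip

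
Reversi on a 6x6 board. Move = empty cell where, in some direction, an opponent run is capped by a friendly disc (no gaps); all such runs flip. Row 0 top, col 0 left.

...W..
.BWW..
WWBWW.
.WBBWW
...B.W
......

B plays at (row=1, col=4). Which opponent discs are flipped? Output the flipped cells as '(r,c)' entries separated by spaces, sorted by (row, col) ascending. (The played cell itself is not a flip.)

Answer: (1,2) (1,3) (2,3)

Derivation:
Dir NW: opp run (0,3), next=edge -> no flip
Dir N: first cell '.' (not opp) -> no flip
Dir NE: first cell '.' (not opp) -> no flip
Dir W: opp run (1,3) (1,2) capped by B -> flip
Dir E: first cell '.' (not opp) -> no flip
Dir SW: opp run (2,3) capped by B -> flip
Dir S: opp run (2,4) (3,4), next='.' -> no flip
Dir SE: first cell '.' (not opp) -> no flip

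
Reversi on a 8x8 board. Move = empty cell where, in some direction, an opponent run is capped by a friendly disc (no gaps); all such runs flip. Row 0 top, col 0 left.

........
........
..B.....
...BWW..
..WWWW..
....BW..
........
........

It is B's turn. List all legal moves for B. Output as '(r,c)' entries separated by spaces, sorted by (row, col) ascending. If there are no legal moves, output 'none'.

Answer: (2,4) (3,2) (3,6) (5,1) (5,3) (5,6) (6,6)

Derivation:
(2,3): no bracket -> illegal
(2,4): flips 2 -> legal
(2,5): no bracket -> illegal
(2,6): no bracket -> illegal
(3,1): no bracket -> illegal
(3,2): flips 1 -> legal
(3,6): flips 3 -> legal
(4,1): no bracket -> illegal
(4,6): no bracket -> illegal
(5,1): flips 1 -> legal
(5,2): no bracket -> illegal
(5,3): flips 1 -> legal
(5,6): flips 1 -> legal
(6,4): no bracket -> illegal
(6,5): no bracket -> illegal
(6,6): flips 2 -> legal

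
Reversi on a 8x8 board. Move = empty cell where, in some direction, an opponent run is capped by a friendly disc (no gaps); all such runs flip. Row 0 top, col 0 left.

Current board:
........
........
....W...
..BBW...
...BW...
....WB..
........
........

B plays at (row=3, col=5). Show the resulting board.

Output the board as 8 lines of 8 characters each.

Place B at (3,5); scan 8 dirs for brackets.
Dir NW: opp run (2,4), next='.' -> no flip
Dir N: first cell '.' (not opp) -> no flip
Dir NE: first cell '.' (not opp) -> no flip
Dir W: opp run (3,4) capped by B -> flip
Dir E: first cell '.' (not opp) -> no flip
Dir SW: opp run (4,4), next='.' -> no flip
Dir S: first cell '.' (not opp) -> no flip
Dir SE: first cell '.' (not opp) -> no flip
All flips: (3,4)

Answer: ........
........
....W...
..BBBB..
...BW...
....WB..
........
........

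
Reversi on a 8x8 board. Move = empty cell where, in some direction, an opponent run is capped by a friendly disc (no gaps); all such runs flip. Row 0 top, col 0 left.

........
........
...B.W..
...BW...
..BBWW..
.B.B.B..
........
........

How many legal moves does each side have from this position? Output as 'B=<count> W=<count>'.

-- B to move --
(1,4): no bracket -> illegal
(1,5): no bracket -> illegal
(1,6): flips 2 -> legal
(2,4): no bracket -> illegal
(2,6): no bracket -> illegal
(3,5): flips 3 -> legal
(3,6): no bracket -> illegal
(4,6): flips 2 -> legal
(5,4): no bracket -> illegal
(5,6): flips 2 -> legal
B mobility = 4
-- W to move --
(1,2): flips 1 -> legal
(1,3): no bracket -> illegal
(1,4): no bracket -> illegal
(2,2): flips 1 -> legal
(2,4): no bracket -> illegal
(3,1): no bracket -> illegal
(3,2): flips 1 -> legal
(4,0): no bracket -> illegal
(4,1): flips 2 -> legal
(4,6): no bracket -> illegal
(5,0): no bracket -> illegal
(5,2): flips 1 -> legal
(5,4): no bracket -> illegal
(5,6): no bracket -> illegal
(6,0): no bracket -> illegal
(6,1): no bracket -> illegal
(6,2): flips 1 -> legal
(6,3): no bracket -> illegal
(6,4): no bracket -> illegal
(6,5): flips 1 -> legal
(6,6): flips 1 -> legal
W mobility = 8

Answer: B=4 W=8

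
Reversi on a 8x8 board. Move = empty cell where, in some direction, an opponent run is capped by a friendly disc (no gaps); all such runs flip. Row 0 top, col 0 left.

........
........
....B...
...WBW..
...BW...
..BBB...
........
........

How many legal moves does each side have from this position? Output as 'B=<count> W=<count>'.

-- B to move --
(2,2): no bracket -> illegal
(2,3): flips 1 -> legal
(2,5): no bracket -> illegal
(2,6): flips 2 -> legal
(3,2): flips 1 -> legal
(3,6): flips 1 -> legal
(4,2): flips 1 -> legal
(4,5): flips 1 -> legal
(4,6): flips 1 -> legal
(5,5): no bracket -> illegal
B mobility = 7
-- W to move --
(1,3): flips 1 -> legal
(1,4): flips 2 -> legal
(1,5): flips 1 -> legal
(2,3): no bracket -> illegal
(2,5): no bracket -> illegal
(3,2): no bracket -> illegal
(4,1): no bracket -> illegal
(4,2): flips 1 -> legal
(4,5): no bracket -> illegal
(5,1): no bracket -> illegal
(5,5): no bracket -> illegal
(6,1): no bracket -> illegal
(6,2): flips 1 -> legal
(6,3): flips 2 -> legal
(6,4): flips 1 -> legal
(6,5): no bracket -> illegal
W mobility = 7

Answer: B=7 W=7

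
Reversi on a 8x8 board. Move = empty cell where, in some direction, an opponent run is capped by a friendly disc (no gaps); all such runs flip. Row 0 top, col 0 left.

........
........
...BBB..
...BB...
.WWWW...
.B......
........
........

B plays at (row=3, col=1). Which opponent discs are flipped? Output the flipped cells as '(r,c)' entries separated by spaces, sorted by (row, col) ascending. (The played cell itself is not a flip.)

Answer: (4,1)

Derivation:
Dir NW: first cell '.' (not opp) -> no flip
Dir N: first cell '.' (not opp) -> no flip
Dir NE: first cell '.' (not opp) -> no flip
Dir W: first cell '.' (not opp) -> no flip
Dir E: first cell '.' (not opp) -> no flip
Dir SW: first cell '.' (not opp) -> no flip
Dir S: opp run (4,1) capped by B -> flip
Dir SE: opp run (4,2), next='.' -> no flip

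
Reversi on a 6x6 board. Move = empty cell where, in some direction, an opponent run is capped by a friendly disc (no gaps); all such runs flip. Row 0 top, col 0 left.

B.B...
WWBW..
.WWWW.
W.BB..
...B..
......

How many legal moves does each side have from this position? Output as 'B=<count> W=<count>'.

Answer: B=6 W=7

Derivation:
-- B to move --
(0,1): no bracket -> illegal
(0,3): flips 2 -> legal
(0,4): no bracket -> illegal
(1,4): flips 2 -> legal
(1,5): flips 1 -> legal
(2,0): flips 2 -> legal
(2,5): no bracket -> illegal
(3,1): no bracket -> illegal
(3,4): flips 1 -> legal
(3,5): flips 2 -> legal
(4,0): no bracket -> illegal
(4,1): no bracket -> illegal
B mobility = 6
-- W to move --
(0,1): flips 1 -> legal
(0,3): flips 1 -> legal
(3,1): no bracket -> illegal
(3,4): no bracket -> illegal
(4,1): flips 1 -> legal
(4,2): flips 2 -> legal
(4,4): flips 1 -> legal
(5,2): no bracket -> illegal
(5,3): flips 2 -> legal
(5,4): flips 2 -> legal
W mobility = 7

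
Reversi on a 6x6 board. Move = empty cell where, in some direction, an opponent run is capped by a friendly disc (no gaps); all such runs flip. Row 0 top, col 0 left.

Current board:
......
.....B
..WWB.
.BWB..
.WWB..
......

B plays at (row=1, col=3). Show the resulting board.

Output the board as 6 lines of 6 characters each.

Place B at (1,3); scan 8 dirs for brackets.
Dir NW: first cell '.' (not opp) -> no flip
Dir N: first cell '.' (not opp) -> no flip
Dir NE: first cell '.' (not opp) -> no flip
Dir W: first cell '.' (not opp) -> no flip
Dir E: first cell '.' (not opp) -> no flip
Dir SW: opp run (2,2) capped by B -> flip
Dir S: opp run (2,3) capped by B -> flip
Dir SE: first cell 'B' (not opp) -> no flip
All flips: (2,2) (2,3)

Answer: ......
...B.B
..BBB.
.BWB..
.WWB..
......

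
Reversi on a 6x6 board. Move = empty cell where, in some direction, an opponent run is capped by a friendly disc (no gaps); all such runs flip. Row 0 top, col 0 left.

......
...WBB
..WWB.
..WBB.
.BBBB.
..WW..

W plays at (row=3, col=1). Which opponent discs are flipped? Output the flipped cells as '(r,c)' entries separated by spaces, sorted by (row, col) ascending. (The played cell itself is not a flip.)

Dir NW: first cell '.' (not opp) -> no flip
Dir N: first cell '.' (not opp) -> no flip
Dir NE: first cell 'W' (not opp) -> no flip
Dir W: first cell '.' (not opp) -> no flip
Dir E: first cell 'W' (not opp) -> no flip
Dir SW: first cell '.' (not opp) -> no flip
Dir S: opp run (4,1), next='.' -> no flip
Dir SE: opp run (4,2) capped by W -> flip

Answer: (4,2)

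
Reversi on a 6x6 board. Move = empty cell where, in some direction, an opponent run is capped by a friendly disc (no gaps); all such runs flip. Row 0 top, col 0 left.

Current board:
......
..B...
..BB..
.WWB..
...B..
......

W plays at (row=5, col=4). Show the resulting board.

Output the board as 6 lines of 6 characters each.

Answer: ......
..B...
..BB..
.WWB..
...W..
....W.

Derivation:
Place W at (5,4); scan 8 dirs for brackets.
Dir NW: opp run (4,3) capped by W -> flip
Dir N: first cell '.' (not opp) -> no flip
Dir NE: first cell '.' (not opp) -> no flip
Dir W: first cell '.' (not opp) -> no flip
Dir E: first cell '.' (not opp) -> no flip
Dir SW: edge -> no flip
Dir S: edge -> no flip
Dir SE: edge -> no flip
All flips: (4,3)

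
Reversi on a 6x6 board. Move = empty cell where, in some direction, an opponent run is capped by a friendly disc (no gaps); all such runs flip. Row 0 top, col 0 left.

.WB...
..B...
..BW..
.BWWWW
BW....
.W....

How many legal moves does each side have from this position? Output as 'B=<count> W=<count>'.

Answer: B=5 W=4

Derivation:
-- B to move --
(0,0): flips 1 -> legal
(1,0): no bracket -> illegal
(1,1): no bracket -> illegal
(1,3): no bracket -> illegal
(1,4): no bracket -> illegal
(2,1): no bracket -> illegal
(2,4): flips 1 -> legal
(2,5): no bracket -> illegal
(3,0): no bracket -> illegal
(4,2): flips 2 -> legal
(4,3): no bracket -> illegal
(4,4): flips 1 -> legal
(4,5): flips 2 -> legal
(5,0): no bracket -> illegal
(5,2): no bracket -> illegal
B mobility = 5
-- W to move --
(0,3): flips 1 -> legal
(1,1): flips 1 -> legal
(1,3): no bracket -> illegal
(2,0): no bracket -> illegal
(2,1): flips 2 -> legal
(3,0): flips 1 -> legal
(4,2): no bracket -> illegal
(5,0): no bracket -> illegal
W mobility = 4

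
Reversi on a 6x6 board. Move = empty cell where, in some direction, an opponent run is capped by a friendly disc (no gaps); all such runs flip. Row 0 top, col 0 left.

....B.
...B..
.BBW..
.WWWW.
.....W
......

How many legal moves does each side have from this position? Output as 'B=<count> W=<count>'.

-- B to move --
(1,2): no bracket -> illegal
(1,4): no bracket -> illegal
(2,0): no bracket -> illegal
(2,4): flips 1 -> legal
(2,5): no bracket -> illegal
(3,0): no bracket -> illegal
(3,5): no bracket -> illegal
(4,0): flips 1 -> legal
(4,1): flips 1 -> legal
(4,2): flips 1 -> legal
(4,3): flips 3 -> legal
(4,4): flips 1 -> legal
(5,4): no bracket -> illegal
(5,5): no bracket -> illegal
B mobility = 6
-- W to move --
(0,2): no bracket -> illegal
(0,3): flips 1 -> legal
(0,5): no bracket -> illegal
(1,0): flips 1 -> legal
(1,1): flips 2 -> legal
(1,2): flips 1 -> legal
(1,4): no bracket -> illegal
(1,5): no bracket -> illegal
(2,0): flips 2 -> legal
(2,4): no bracket -> illegal
(3,0): no bracket -> illegal
W mobility = 5

Answer: B=6 W=5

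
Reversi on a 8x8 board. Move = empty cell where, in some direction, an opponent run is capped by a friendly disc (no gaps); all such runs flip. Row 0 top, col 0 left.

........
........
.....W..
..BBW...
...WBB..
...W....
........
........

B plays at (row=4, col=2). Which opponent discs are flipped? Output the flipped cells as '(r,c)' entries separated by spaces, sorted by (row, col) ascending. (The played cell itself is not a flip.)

Answer: (4,3)

Derivation:
Dir NW: first cell '.' (not opp) -> no flip
Dir N: first cell 'B' (not opp) -> no flip
Dir NE: first cell 'B' (not opp) -> no flip
Dir W: first cell '.' (not opp) -> no flip
Dir E: opp run (4,3) capped by B -> flip
Dir SW: first cell '.' (not opp) -> no flip
Dir S: first cell '.' (not opp) -> no flip
Dir SE: opp run (5,3), next='.' -> no flip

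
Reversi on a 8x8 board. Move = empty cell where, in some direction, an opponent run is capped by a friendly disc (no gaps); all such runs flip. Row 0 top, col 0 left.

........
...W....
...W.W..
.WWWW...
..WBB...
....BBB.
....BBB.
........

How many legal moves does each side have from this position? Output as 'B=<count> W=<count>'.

Answer: B=6 W=6

Derivation:
-- B to move --
(0,2): no bracket -> illegal
(0,3): flips 3 -> legal
(0,4): no bracket -> illegal
(1,2): no bracket -> illegal
(1,4): no bracket -> illegal
(1,5): no bracket -> illegal
(1,6): flips 2 -> legal
(2,0): no bracket -> illegal
(2,1): flips 1 -> legal
(2,2): flips 1 -> legal
(2,4): flips 1 -> legal
(2,6): no bracket -> illegal
(3,0): no bracket -> illegal
(3,5): no bracket -> illegal
(3,6): no bracket -> illegal
(4,0): no bracket -> illegal
(4,1): flips 1 -> legal
(4,5): no bracket -> illegal
(5,1): no bracket -> illegal
(5,2): no bracket -> illegal
(5,3): no bracket -> illegal
B mobility = 6
-- W to move --
(3,5): no bracket -> illegal
(4,5): flips 2 -> legal
(4,6): no bracket -> illegal
(4,7): no bracket -> illegal
(5,2): flips 1 -> legal
(5,3): flips 1 -> legal
(5,7): no bracket -> illegal
(6,3): no bracket -> illegal
(6,7): no bracket -> illegal
(7,3): no bracket -> illegal
(7,4): flips 3 -> legal
(7,5): no bracket -> illegal
(7,6): flips 3 -> legal
(7,7): flips 3 -> legal
W mobility = 6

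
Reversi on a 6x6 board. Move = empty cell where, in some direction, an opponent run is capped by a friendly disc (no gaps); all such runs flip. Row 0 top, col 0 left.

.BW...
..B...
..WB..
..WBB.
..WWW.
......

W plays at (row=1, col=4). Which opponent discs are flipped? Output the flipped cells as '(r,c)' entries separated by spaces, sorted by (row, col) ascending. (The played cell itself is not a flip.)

Dir NW: first cell '.' (not opp) -> no flip
Dir N: first cell '.' (not opp) -> no flip
Dir NE: first cell '.' (not opp) -> no flip
Dir W: first cell '.' (not opp) -> no flip
Dir E: first cell '.' (not opp) -> no flip
Dir SW: opp run (2,3) capped by W -> flip
Dir S: first cell '.' (not opp) -> no flip
Dir SE: first cell '.' (not opp) -> no flip

Answer: (2,3)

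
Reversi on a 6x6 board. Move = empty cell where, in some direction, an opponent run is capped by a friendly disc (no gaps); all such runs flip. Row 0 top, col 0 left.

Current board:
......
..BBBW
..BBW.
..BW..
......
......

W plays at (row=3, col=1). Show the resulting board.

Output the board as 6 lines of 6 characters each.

Answer: ......
..BBBW
..BBW.
.WWW..
......
......

Derivation:
Place W at (3,1); scan 8 dirs for brackets.
Dir NW: first cell '.' (not opp) -> no flip
Dir N: first cell '.' (not opp) -> no flip
Dir NE: opp run (2,2) (1,3), next='.' -> no flip
Dir W: first cell '.' (not opp) -> no flip
Dir E: opp run (3,2) capped by W -> flip
Dir SW: first cell '.' (not opp) -> no flip
Dir S: first cell '.' (not opp) -> no flip
Dir SE: first cell '.' (not opp) -> no flip
All flips: (3,2)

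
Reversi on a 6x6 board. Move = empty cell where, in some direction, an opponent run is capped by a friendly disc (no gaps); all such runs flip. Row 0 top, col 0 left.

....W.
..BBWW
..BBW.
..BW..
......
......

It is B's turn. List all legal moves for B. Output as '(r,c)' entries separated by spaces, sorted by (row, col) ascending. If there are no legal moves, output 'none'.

(0,3): no bracket -> illegal
(0,5): flips 1 -> legal
(2,5): flips 1 -> legal
(3,4): flips 1 -> legal
(3,5): flips 1 -> legal
(4,2): no bracket -> illegal
(4,3): flips 1 -> legal
(4,4): flips 1 -> legal

Answer: (0,5) (2,5) (3,4) (3,5) (4,3) (4,4)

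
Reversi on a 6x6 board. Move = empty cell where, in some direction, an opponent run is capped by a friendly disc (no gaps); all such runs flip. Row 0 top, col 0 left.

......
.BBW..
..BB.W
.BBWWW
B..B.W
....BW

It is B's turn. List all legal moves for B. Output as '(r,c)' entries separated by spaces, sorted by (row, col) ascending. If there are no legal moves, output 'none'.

Answer: (0,3) (0,4) (1,4) (4,4)

Derivation:
(0,2): no bracket -> illegal
(0,3): flips 1 -> legal
(0,4): flips 1 -> legal
(1,4): flips 1 -> legal
(1,5): no bracket -> illegal
(2,4): no bracket -> illegal
(4,2): no bracket -> illegal
(4,4): flips 1 -> legal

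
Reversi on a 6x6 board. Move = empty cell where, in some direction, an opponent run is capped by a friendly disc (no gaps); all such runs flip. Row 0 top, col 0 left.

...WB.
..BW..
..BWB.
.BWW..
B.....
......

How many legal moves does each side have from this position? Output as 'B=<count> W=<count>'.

-- B to move --
(0,2): flips 2 -> legal
(1,4): flips 1 -> legal
(2,1): no bracket -> illegal
(3,4): flips 3 -> legal
(4,1): no bracket -> illegal
(4,2): flips 2 -> legal
(4,3): no bracket -> illegal
(4,4): flips 1 -> legal
B mobility = 5
-- W to move --
(0,1): flips 1 -> legal
(0,2): flips 2 -> legal
(0,5): flips 1 -> legal
(1,1): flips 2 -> legal
(1,4): no bracket -> illegal
(1,5): flips 1 -> legal
(2,0): no bracket -> illegal
(2,1): flips 2 -> legal
(2,5): flips 1 -> legal
(3,0): flips 1 -> legal
(3,4): no bracket -> illegal
(3,5): flips 1 -> legal
(4,1): no bracket -> illegal
(4,2): no bracket -> illegal
(5,0): no bracket -> illegal
(5,1): no bracket -> illegal
W mobility = 9

Answer: B=5 W=9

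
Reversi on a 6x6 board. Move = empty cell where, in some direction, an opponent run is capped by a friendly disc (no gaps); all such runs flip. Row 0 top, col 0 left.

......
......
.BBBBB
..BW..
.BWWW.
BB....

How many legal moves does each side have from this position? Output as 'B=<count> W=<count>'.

Answer: B=6 W=7

Derivation:
-- B to move --
(3,1): no bracket -> illegal
(3,4): flips 1 -> legal
(3,5): no bracket -> illegal
(4,5): flips 3 -> legal
(5,2): flips 1 -> legal
(5,3): flips 2 -> legal
(5,4): flips 1 -> legal
(5,5): flips 2 -> legal
B mobility = 6
-- W to move --
(1,0): flips 2 -> legal
(1,1): flips 1 -> legal
(1,2): flips 2 -> legal
(1,3): flips 1 -> legal
(1,4): no bracket -> illegal
(1,5): flips 1 -> legal
(2,0): no bracket -> illegal
(3,0): no bracket -> illegal
(3,1): flips 1 -> legal
(3,4): no bracket -> illegal
(3,5): no bracket -> illegal
(4,0): flips 1 -> legal
(5,2): no bracket -> illegal
W mobility = 7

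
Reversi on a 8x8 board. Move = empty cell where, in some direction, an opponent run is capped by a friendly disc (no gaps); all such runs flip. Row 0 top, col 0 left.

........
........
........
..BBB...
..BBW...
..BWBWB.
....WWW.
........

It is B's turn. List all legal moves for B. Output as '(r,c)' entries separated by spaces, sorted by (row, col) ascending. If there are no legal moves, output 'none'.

(3,5): no bracket -> illegal
(4,5): flips 1 -> legal
(4,6): no bracket -> illegal
(5,7): no bracket -> illegal
(6,2): no bracket -> illegal
(6,3): flips 1 -> legal
(6,7): no bracket -> illegal
(7,3): no bracket -> illegal
(7,4): flips 2 -> legal
(7,5): flips 2 -> legal
(7,6): flips 2 -> legal
(7,7): flips 3 -> legal

Answer: (4,5) (6,3) (7,4) (7,5) (7,6) (7,7)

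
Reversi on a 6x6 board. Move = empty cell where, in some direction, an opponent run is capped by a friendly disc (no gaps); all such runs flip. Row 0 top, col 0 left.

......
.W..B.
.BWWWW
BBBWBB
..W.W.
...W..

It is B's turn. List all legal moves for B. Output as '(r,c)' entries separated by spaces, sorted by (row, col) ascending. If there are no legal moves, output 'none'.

Answer: (0,1) (1,2) (1,3) (1,5) (5,2) (5,4)

Derivation:
(0,0): no bracket -> illegal
(0,1): flips 1 -> legal
(0,2): no bracket -> illegal
(1,0): no bracket -> illegal
(1,2): flips 2 -> legal
(1,3): flips 2 -> legal
(1,5): flips 1 -> legal
(2,0): no bracket -> illegal
(4,1): no bracket -> illegal
(4,3): no bracket -> illegal
(4,5): no bracket -> illegal
(5,1): no bracket -> illegal
(5,2): flips 1 -> legal
(5,4): flips 1 -> legal
(5,5): no bracket -> illegal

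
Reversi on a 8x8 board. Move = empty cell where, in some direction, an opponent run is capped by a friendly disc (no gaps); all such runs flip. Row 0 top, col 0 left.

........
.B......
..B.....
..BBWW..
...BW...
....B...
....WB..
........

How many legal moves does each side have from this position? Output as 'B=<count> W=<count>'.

-- B to move --
(2,3): no bracket -> illegal
(2,4): flips 2 -> legal
(2,5): flips 1 -> legal
(2,6): no bracket -> illegal
(3,6): flips 2 -> legal
(4,5): flips 1 -> legal
(4,6): no bracket -> illegal
(5,3): no bracket -> illegal
(5,5): flips 1 -> legal
(6,3): flips 1 -> legal
(7,3): no bracket -> illegal
(7,4): flips 1 -> legal
(7,5): no bracket -> illegal
B mobility = 7
-- W to move --
(0,0): flips 3 -> legal
(0,1): no bracket -> illegal
(0,2): no bracket -> illegal
(1,0): no bracket -> illegal
(1,2): no bracket -> illegal
(1,3): no bracket -> illegal
(2,0): no bracket -> illegal
(2,1): no bracket -> illegal
(2,3): no bracket -> illegal
(2,4): no bracket -> illegal
(3,1): flips 2 -> legal
(4,1): no bracket -> illegal
(4,2): flips 1 -> legal
(4,5): no bracket -> illegal
(5,2): flips 1 -> legal
(5,3): no bracket -> illegal
(5,5): no bracket -> illegal
(5,6): no bracket -> illegal
(6,3): no bracket -> illegal
(6,6): flips 1 -> legal
(7,4): no bracket -> illegal
(7,5): no bracket -> illegal
(7,6): no bracket -> illegal
W mobility = 5

Answer: B=7 W=5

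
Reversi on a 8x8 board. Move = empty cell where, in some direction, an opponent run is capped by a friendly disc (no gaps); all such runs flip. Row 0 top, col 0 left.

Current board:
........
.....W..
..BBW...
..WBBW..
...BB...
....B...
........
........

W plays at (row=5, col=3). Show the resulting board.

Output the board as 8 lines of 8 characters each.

Answer: ........
.....W..
..BBW...
..WBBW..
...BW...
...WB...
........
........

Derivation:
Place W at (5,3); scan 8 dirs for brackets.
Dir NW: first cell '.' (not opp) -> no flip
Dir N: opp run (4,3) (3,3) (2,3), next='.' -> no flip
Dir NE: opp run (4,4) capped by W -> flip
Dir W: first cell '.' (not opp) -> no flip
Dir E: opp run (5,4), next='.' -> no flip
Dir SW: first cell '.' (not opp) -> no flip
Dir S: first cell '.' (not opp) -> no flip
Dir SE: first cell '.' (not opp) -> no flip
All flips: (4,4)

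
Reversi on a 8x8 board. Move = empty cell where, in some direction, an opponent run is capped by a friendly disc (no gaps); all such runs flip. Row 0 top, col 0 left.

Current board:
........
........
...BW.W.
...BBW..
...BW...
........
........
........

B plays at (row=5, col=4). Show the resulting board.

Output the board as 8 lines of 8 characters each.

Place B at (5,4); scan 8 dirs for brackets.
Dir NW: first cell 'B' (not opp) -> no flip
Dir N: opp run (4,4) capped by B -> flip
Dir NE: first cell '.' (not opp) -> no flip
Dir W: first cell '.' (not opp) -> no flip
Dir E: first cell '.' (not opp) -> no flip
Dir SW: first cell '.' (not opp) -> no flip
Dir S: first cell '.' (not opp) -> no flip
Dir SE: first cell '.' (not opp) -> no flip
All flips: (4,4)

Answer: ........
........
...BW.W.
...BBW..
...BB...
....B...
........
........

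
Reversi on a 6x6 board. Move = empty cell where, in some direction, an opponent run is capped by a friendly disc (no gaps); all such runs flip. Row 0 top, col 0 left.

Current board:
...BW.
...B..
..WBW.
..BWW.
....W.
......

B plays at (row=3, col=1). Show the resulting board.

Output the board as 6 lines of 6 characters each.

Place B at (3,1); scan 8 dirs for brackets.
Dir NW: first cell '.' (not opp) -> no flip
Dir N: first cell '.' (not opp) -> no flip
Dir NE: opp run (2,2) capped by B -> flip
Dir W: first cell '.' (not opp) -> no flip
Dir E: first cell 'B' (not opp) -> no flip
Dir SW: first cell '.' (not opp) -> no flip
Dir S: first cell '.' (not opp) -> no flip
Dir SE: first cell '.' (not opp) -> no flip
All flips: (2,2)

Answer: ...BW.
...B..
..BBW.
.BBWW.
....W.
......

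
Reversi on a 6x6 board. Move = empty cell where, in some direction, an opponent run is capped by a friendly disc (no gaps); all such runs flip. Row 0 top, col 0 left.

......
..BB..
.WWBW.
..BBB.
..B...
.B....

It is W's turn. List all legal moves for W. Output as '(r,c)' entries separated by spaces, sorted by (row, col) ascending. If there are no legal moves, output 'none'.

Answer: (0,2) (0,3) (0,4) (4,3) (4,4) (5,2)

Derivation:
(0,1): no bracket -> illegal
(0,2): flips 2 -> legal
(0,3): flips 1 -> legal
(0,4): flips 1 -> legal
(1,1): no bracket -> illegal
(1,4): no bracket -> illegal
(2,5): no bracket -> illegal
(3,1): no bracket -> illegal
(3,5): no bracket -> illegal
(4,0): no bracket -> illegal
(4,1): no bracket -> illegal
(4,3): flips 1 -> legal
(4,4): flips 2 -> legal
(4,5): no bracket -> illegal
(5,0): no bracket -> illegal
(5,2): flips 2 -> legal
(5,3): no bracket -> illegal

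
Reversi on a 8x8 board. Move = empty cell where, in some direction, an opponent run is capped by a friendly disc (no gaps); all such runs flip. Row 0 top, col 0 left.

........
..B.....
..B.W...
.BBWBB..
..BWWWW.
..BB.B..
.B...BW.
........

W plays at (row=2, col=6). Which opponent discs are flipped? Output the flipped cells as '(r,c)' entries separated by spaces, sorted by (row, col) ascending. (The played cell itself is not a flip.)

Answer: (3,5)

Derivation:
Dir NW: first cell '.' (not opp) -> no flip
Dir N: first cell '.' (not opp) -> no flip
Dir NE: first cell '.' (not opp) -> no flip
Dir W: first cell '.' (not opp) -> no flip
Dir E: first cell '.' (not opp) -> no flip
Dir SW: opp run (3,5) capped by W -> flip
Dir S: first cell '.' (not opp) -> no flip
Dir SE: first cell '.' (not opp) -> no flip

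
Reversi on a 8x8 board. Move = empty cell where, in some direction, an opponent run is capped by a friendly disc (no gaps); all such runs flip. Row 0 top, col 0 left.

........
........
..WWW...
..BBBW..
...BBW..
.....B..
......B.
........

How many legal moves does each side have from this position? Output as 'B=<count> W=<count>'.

Answer: B=10 W=7

Derivation:
-- B to move --
(1,1): flips 1 -> legal
(1,2): flips 2 -> legal
(1,3): flips 1 -> legal
(1,4): flips 2 -> legal
(1,5): flips 1 -> legal
(2,1): no bracket -> illegal
(2,5): flips 2 -> legal
(2,6): flips 1 -> legal
(3,1): no bracket -> illegal
(3,6): flips 1 -> legal
(4,6): flips 1 -> legal
(5,4): no bracket -> illegal
(5,6): flips 1 -> legal
B mobility = 10
-- W to move --
(2,1): no bracket -> illegal
(2,5): no bracket -> illegal
(3,1): flips 3 -> legal
(4,1): flips 1 -> legal
(4,2): flips 4 -> legal
(4,6): no bracket -> illegal
(5,2): no bracket -> illegal
(5,3): flips 3 -> legal
(5,4): flips 2 -> legal
(5,6): no bracket -> illegal
(5,7): no bracket -> illegal
(6,4): no bracket -> illegal
(6,5): flips 1 -> legal
(6,7): no bracket -> illegal
(7,5): no bracket -> illegal
(7,6): no bracket -> illegal
(7,7): flips 4 -> legal
W mobility = 7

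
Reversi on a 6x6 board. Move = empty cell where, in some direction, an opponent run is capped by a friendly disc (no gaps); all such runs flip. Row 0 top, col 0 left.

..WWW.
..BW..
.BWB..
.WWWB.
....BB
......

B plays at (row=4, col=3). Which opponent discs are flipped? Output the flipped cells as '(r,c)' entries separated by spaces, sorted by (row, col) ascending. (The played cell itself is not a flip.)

Dir NW: opp run (3,2) capped by B -> flip
Dir N: opp run (3,3) capped by B -> flip
Dir NE: first cell 'B' (not opp) -> no flip
Dir W: first cell '.' (not opp) -> no flip
Dir E: first cell 'B' (not opp) -> no flip
Dir SW: first cell '.' (not opp) -> no flip
Dir S: first cell '.' (not opp) -> no flip
Dir SE: first cell '.' (not opp) -> no flip

Answer: (3,2) (3,3)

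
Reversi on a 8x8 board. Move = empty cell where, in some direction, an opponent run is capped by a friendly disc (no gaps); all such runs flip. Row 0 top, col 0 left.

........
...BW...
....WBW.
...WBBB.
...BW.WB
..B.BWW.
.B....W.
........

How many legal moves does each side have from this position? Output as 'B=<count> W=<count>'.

Answer: B=13 W=6

Derivation:
-- B to move --
(0,3): flips 1 -> legal
(0,4): flips 2 -> legal
(0,5): no bracket -> illegal
(1,5): flips 1 -> legal
(1,6): flips 1 -> legal
(1,7): flips 1 -> legal
(2,2): no bracket -> illegal
(2,3): flips 2 -> legal
(2,7): flips 1 -> legal
(3,2): flips 1 -> legal
(3,7): no bracket -> illegal
(4,2): no bracket -> illegal
(4,5): flips 2 -> legal
(5,3): flips 1 -> legal
(5,7): flips 3 -> legal
(6,4): no bracket -> illegal
(6,5): flips 1 -> legal
(6,7): no bracket -> illegal
(7,5): no bracket -> illegal
(7,6): flips 3 -> legal
(7,7): no bracket -> illegal
B mobility = 13
-- W to move --
(0,2): flips 1 -> legal
(0,3): no bracket -> illegal
(0,4): no bracket -> illegal
(1,2): flips 1 -> legal
(1,5): no bracket -> illegal
(1,6): no bracket -> illegal
(2,2): no bracket -> illegal
(2,3): no bracket -> illegal
(2,7): no bracket -> illegal
(3,2): no bracket -> illegal
(3,7): flips 3 -> legal
(4,1): no bracket -> illegal
(4,2): flips 1 -> legal
(4,5): no bracket -> illegal
(5,0): no bracket -> illegal
(5,1): no bracket -> illegal
(5,3): flips 2 -> legal
(5,7): no bracket -> illegal
(6,0): no bracket -> illegal
(6,2): no bracket -> illegal
(6,3): no bracket -> illegal
(6,4): flips 1 -> legal
(6,5): no bracket -> illegal
(7,0): no bracket -> illegal
(7,1): no bracket -> illegal
(7,2): no bracket -> illegal
W mobility = 6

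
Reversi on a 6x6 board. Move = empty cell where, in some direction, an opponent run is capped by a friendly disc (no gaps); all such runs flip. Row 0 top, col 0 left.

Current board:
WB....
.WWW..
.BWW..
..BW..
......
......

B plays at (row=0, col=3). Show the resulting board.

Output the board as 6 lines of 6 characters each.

Place B at (0,3); scan 8 dirs for brackets.
Dir NW: edge -> no flip
Dir N: edge -> no flip
Dir NE: edge -> no flip
Dir W: first cell '.' (not opp) -> no flip
Dir E: first cell '.' (not opp) -> no flip
Dir SW: opp run (1,2) capped by B -> flip
Dir S: opp run (1,3) (2,3) (3,3), next='.' -> no flip
Dir SE: first cell '.' (not opp) -> no flip
All flips: (1,2)

Answer: WB.B..
.WBW..
.BWW..
..BW..
......
......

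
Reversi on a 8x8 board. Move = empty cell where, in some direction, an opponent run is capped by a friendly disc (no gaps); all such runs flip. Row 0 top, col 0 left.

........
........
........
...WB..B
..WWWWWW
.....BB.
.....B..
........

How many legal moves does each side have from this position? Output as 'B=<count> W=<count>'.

Answer: B=7 W=10

Derivation:
-- B to move --
(2,2): flips 2 -> legal
(2,3): no bracket -> illegal
(2,4): no bracket -> illegal
(3,1): no bracket -> illegal
(3,2): flips 1 -> legal
(3,5): flips 1 -> legal
(3,6): flips 1 -> legal
(4,1): no bracket -> illegal
(5,1): no bracket -> illegal
(5,2): flips 1 -> legal
(5,3): no bracket -> illegal
(5,4): flips 1 -> legal
(5,7): flips 1 -> legal
B mobility = 7
-- W to move --
(2,3): flips 1 -> legal
(2,4): flips 1 -> legal
(2,5): flips 1 -> legal
(2,6): no bracket -> illegal
(2,7): flips 1 -> legal
(3,5): flips 1 -> legal
(3,6): no bracket -> illegal
(5,4): no bracket -> illegal
(5,7): no bracket -> illegal
(6,4): flips 1 -> legal
(6,6): flips 2 -> legal
(6,7): flips 1 -> legal
(7,4): flips 2 -> legal
(7,5): flips 2 -> legal
(7,6): no bracket -> illegal
W mobility = 10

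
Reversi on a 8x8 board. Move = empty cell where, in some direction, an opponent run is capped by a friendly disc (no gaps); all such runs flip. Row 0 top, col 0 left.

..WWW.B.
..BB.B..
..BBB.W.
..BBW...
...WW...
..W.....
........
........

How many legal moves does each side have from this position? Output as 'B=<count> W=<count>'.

-- B to move --
(0,1): no bracket -> illegal
(0,5): no bracket -> illegal
(1,1): no bracket -> illegal
(1,4): no bracket -> illegal
(1,6): no bracket -> illegal
(1,7): no bracket -> illegal
(2,5): no bracket -> illegal
(2,7): no bracket -> illegal
(3,5): flips 1 -> legal
(3,6): no bracket -> illegal
(3,7): flips 1 -> legal
(4,1): no bracket -> illegal
(4,2): no bracket -> illegal
(4,5): flips 1 -> legal
(5,1): no bracket -> illegal
(5,3): flips 1 -> legal
(5,4): flips 3 -> legal
(5,5): flips 1 -> legal
(6,1): no bracket -> illegal
(6,2): no bracket -> illegal
(6,3): no bracket -> illegal
B mobility = 6
-- W to move --
(0,1): flips 2 -> legal
(0,5): no bracket -> illegal
(0,7): no bracket -> illegal
(1,1): flips 2 -> legal
(1,4): flips 1 -> legal
(1,6): no bracket -> illegal
(1,7): no bracket -> illegal
(2,1): flips 2 -> legal
(2,5): no bracket -> illegal
(3,1): flips 4 -> legal
(3,5): flips 2 -> legal
(4,1): no bracket -> illegal
(4,2): flips 3 -> legal
W mobility = 7

Answer: B=6 W=7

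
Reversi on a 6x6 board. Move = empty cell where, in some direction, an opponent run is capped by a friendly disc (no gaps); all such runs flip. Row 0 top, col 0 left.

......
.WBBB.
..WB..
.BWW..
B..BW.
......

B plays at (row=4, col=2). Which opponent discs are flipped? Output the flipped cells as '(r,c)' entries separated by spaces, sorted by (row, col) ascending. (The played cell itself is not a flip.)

Dir NW: first cell 'B' (not opp) -> no flip
Dir N: opp run (3,2) (2,2) capped by B -> flip
Dir NE: opp run (3,3), next='.' -> no flip
Dir W: first cell '.' (not opp) -> no flip
Dir E: first cell 'B' (not opp) -> no flip
Dir SW: first cell '.' (not opp) -> no flip
Dir S: first cell '.' (not opp) -> no flip
Dir SE: first cell '.' (not opp) -> no flip

Answer: (2,2) (3,2)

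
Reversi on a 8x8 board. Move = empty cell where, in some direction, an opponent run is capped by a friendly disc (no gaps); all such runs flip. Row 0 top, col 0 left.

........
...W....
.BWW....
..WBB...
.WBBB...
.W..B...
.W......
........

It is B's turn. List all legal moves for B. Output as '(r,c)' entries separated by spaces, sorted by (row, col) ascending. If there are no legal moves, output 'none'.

Answer: (0,3) (1,1) (1,2) (2,4) (3,1) (4,0) (6,0)

Derivation:
(0,2): no bracket -> illegal
(0,3): flips 2 -> legal
(0,4): no bracket -> illegal
(1,1): flips 1 -> legal
(1,2): flips 3 -> legal
(1,4): no bracket -> illegal
(2,4): flips 2 -> legal
(3,0): no bracket -> illegal
(3,1): flips 1 -> legal
(4,0): flips 1 -> legal
(5,0): no bracket -> illegal
(5,2): no bracket -> illegal
(6,0): flips 1 -> legal
(6,2): no bracket -> illegal
(7,0): no bracket -> illegal
(7,1): no bracket -> illegal
(7,2): no bracket -> illegal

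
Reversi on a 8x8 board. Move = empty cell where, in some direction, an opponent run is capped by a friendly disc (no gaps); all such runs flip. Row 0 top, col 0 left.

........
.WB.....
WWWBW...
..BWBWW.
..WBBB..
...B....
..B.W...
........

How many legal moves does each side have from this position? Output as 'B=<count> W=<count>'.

Answer: B=12 W=9

Derivation:
-- B to move --
(0,0): flips 3 -> legal
(0,1): no bracket -> illegal
(0,2): no bracket -> illegal
(1,0): flips 2 -> legal
(1,3): no bracket -> illegal
(1,4): flips 1 -> legal
(1,5): no bracket -> illegal
(2,5): flips 2 -> legal
(2,6): flips 1 -> legal
(2,7): flips 1 -> legal
(3,0): flips 1 -> legal
(3,1): flips 1 -> legal
(3,7): flips 2 -> legal
(4,1): flips 1 -> legal
(4,6): no bracket -> illegal
(4,7): no bracket -> illegal
(5,1): no bracket -> illegal
(5,2): flips 1 -> legal
(5,4): no bracket -> illegal
(5,5): no bracket -> illegal
(6,3): no bracket -> illegal
(6,5): no bracket -> illegal
(7,3): no bracket -> illegal
(7,4): no bracket -> illegal
(7,5): flips 1 -> legal
B mobility = 12
-- W to move --
(0,1): no bracket -> illegal
(0,2): flips 1 -> legal
(0,3): flips 1 -> legal
(1,3): flips 2 -> legal
(1,4): no bracket -> illegal
(2,5): no bracket -> illegal
(3,1): flips 1 -> legal
(4,1): no bracket -> illegal
(4,6): flips 3 -> legal
(5,1): no bracket -> illegal
(5,2): no bracket -> illegal
(5,4): flips 5 -> legal
(5,5): flips 2 -> legal
(5,6): no bracket -> illegal
(6,1): no bracket -> illegal
(6,3): flips 2 -> legal
(7,1): flips 3 -> legal
(7,2): no bracket -> illegal
(7,3): no bracket -> illegal
W mobility = 9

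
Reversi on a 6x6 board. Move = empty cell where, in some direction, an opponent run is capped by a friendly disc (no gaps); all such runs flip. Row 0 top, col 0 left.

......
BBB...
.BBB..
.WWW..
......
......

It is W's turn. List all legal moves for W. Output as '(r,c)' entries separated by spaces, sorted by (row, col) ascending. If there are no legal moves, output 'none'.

(0,0): flips 2 -> legal
(0,1): flips 2 -> legal
(0,2): flips 2 -> legal
(0,3): no bracket -> illegal
(1,3): flips 2 -> legal
(1,4): flips 1 -> legal
(2,0): no bracket -> illegal
(2,4): no bracket -> illegal
(3,0): no bracket -> illegal
(3,4): no bracket -> illegal

Answer: (0,0) (0,1) (0,2) (1,3) (1,4)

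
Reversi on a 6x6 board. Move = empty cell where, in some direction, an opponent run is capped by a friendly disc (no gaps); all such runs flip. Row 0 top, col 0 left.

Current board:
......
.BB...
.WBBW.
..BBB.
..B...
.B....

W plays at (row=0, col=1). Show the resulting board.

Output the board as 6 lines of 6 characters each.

Place W at (0,1); scan 8 dirs for brackets.
Dir NW: edge -> no flip
Dir N: edge -> no flip
Dir NE: edge -> no flip
Dir W: first cell '.' (not opp) -> no flip
Dir E: first cell '.' (not opp) -> no flip
Dir SW: first cell '.' (not opp) -> no flip
Dir S: opp run (1,1) capped by W -> flip
Dir SE: opp run (1,2) (2,3) (3,4), next='.' -> no flip
All flips: (1,1)

Answer: .W....
.WB...
.WBBW.
..BBB.
..B...
.B....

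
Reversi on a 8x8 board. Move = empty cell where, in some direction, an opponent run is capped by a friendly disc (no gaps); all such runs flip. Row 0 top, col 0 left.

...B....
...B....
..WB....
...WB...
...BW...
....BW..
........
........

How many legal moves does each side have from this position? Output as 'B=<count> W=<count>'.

Answer: B=5 W=6

Derivation:
-- B to move --
(1,1): no bracket -> illegal
(1,2): no bracket -> illegal
(2,1): flips 1 -> legal
(2,4): no bracket -> illegal
(3,1): flips 1 -> legal
(3,2): flips 1 -> legal
(3,5): no bracket -> illegal
(4,2): no bracket -> illegal
(4,5): flips 1 -> legal
(4,6): no bracket -> illegal
(5,3): no bracket -> illegal
(5,6): flips 1 -> legal
(6,4): no bracket -> illegal
(6,5): no bracket -> illegal
(6,6): no bracket -> illegal
B mobility = 5
-- W to move --
(0,2): no bracket -> illegal
(0,4): flips 1 -> legal
(1,2): no bracket -> illegal
(1,4): no bracket -> illegal
(2,4): flips 2 -> legal
(2,5): no bracket -> illegal
(3,2): no bracket -> illegal
(3,5): flips 1 -> legal
(4,2): flips 1 -> legal
(4,5): no bracket -> illegal
(5,2): no bracket -> illegal
(5,3): flips 2 -> legal
(6,3): no bracket -> illegal
(6,4): flips 1 -> legal
(6,5): no bracket -> illegal
W mobility = 6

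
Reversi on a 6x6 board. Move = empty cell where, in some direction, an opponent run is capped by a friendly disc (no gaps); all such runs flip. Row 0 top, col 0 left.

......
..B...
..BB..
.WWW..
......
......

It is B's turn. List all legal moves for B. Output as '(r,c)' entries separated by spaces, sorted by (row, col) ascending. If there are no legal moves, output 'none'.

(2,0): no bracket -> illegal
(2,1): no bracket -> illegal
(2,4): no bracket -> illegal
(3,0): no bracket -> illegal
(3,4): no bracket -> illegal
(4,0): flips 1 -> legal
(4,1): flips 1 -> legal
(4,2): flips 1 -> legal
(4,3): flips 1 -> legal
(4,4): flips 1 -> legal

Answer: (4,0) (4,1) (4,2) (4,3) (4,4)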